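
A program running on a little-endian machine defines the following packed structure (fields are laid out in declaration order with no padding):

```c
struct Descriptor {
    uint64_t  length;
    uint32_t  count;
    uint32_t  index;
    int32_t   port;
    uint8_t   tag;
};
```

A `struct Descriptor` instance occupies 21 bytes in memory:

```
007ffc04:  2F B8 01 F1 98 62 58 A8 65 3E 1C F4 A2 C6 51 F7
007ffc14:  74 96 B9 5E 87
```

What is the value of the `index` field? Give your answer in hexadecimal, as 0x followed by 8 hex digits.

`index` follows `length` (8 B), `count` (4 B), so it starts at offset 8 + 4 = 12 and occupies 4 bytes.
Bytes at offsets 12..15: A2 C6 51 F7.
Little-endian stores the least-significant byte at the lowest address.
Reassemble most-significant byte first: F7 51 C6 A2 → 0xF751C6A2.

0xF751C6A2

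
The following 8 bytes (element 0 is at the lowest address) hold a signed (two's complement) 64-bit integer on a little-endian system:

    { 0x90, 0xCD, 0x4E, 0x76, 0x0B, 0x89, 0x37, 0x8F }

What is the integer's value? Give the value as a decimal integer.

Little-endian: lowest address holds the least-significant byte.
Reassemble most-significant byte first: 8F 37 89 0B 76 4E CD 90 → 0x8F37890B764ECD90.
Top bit is set, so as a signed 64-bit value this is 0x8F37890B764ECD90 − 2^64 = -8126876320244249200.

-8126876320244249200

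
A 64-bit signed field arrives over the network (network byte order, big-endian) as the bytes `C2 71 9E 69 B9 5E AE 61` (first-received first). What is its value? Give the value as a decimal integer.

-4435589981064483231

Big-endian: lowest address holds the most-significant byte.
The bytes are already most-significant first: 0xC2719E69B95EAE61.
Top bit is set, so as a signed 64-bit value this is 0xC2719E69B95EAE61 − 2^64 = -4435589981064483231.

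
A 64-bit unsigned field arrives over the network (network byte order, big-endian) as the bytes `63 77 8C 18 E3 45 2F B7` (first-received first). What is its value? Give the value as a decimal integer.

Big-endian: lowest address holds the most-significant byte.
The bytes are already most-significant first: 0x63778C18E3452FB7.
0x63778C18E3452FB7 = 7167351370503499703.

7167351370503499703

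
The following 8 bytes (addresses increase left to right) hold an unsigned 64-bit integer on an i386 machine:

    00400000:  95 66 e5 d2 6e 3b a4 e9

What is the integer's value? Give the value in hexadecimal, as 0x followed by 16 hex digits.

Little-endian stores the least-significant byte at the lowest address.
Reassemble most-significant byte first: E9 A4 3B 6E D2 E5 66 95 → 0xE9A43B6ED2E56695.

0xE9A43B6ED2E56695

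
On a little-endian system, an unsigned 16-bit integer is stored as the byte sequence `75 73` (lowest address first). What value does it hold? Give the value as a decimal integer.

29557

Little-endian: lowest address holds the least-significant byte.
Reassemble most-significant byte first: 73 75 → 0x7375.
0x7375 = 29557.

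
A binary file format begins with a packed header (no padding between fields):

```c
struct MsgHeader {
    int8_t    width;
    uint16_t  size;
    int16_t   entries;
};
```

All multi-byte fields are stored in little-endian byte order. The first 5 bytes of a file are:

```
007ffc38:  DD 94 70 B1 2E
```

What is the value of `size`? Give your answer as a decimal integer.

`size` follows `width` (1 byte), so it starts at byte offset 1 and occupies 2 bytes.
Bytes at offsets 1..2: 94 70.
Little-endian stores the least-significant byte at the lowest address.
Reassemble most-significant byte first: 70 94 → 0x7094.
0x7094 = 28820.

28820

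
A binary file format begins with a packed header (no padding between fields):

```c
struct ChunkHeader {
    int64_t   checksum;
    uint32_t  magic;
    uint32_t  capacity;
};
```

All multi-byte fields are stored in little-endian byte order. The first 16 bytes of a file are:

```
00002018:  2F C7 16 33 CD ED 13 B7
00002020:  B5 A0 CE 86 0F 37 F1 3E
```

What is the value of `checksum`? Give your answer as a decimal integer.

-5254594874630027473

`checksum` is the first field, at byte offset 0, occupying 8 bytes.
Bytes at offsets 0..7: 2F C7 16 33 CD ED 13 B7.
In little-endian order the low byte comes first in memory.
Reassemble most-significant byte first: B7 13 ED CD 33 16 C7 2F → 0xB713EDCD3316C72F.
Top bit is set, so as a signed 64-bit value this is 0xB713EDCD3316C72F − 2^64 = -5254594874630027473.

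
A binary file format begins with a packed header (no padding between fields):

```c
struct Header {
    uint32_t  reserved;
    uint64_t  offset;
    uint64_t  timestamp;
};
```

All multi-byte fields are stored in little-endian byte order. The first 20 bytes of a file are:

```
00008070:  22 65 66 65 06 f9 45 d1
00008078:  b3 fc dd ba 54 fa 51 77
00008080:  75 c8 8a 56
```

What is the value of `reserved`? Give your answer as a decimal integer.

1701209378

`reserved` is the first field, at byte offset 0, occupying 4 bytes.
Bytes at offsets 0..3: 22 65 66 65.
Little-endian stores the least-significant byte at the lowest address.
Reassemble most-significant byte first: 65 66 65 22 → 0x65666522.
0x65666522 = 1701209378.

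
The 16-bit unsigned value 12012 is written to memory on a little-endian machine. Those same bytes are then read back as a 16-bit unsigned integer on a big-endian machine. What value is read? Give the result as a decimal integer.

12012 in 16-bit hexadecimal is 0x2EEC.
Stored little-endian, the bytes at ascending addresses are EC 2E.
Read back as big-endian, the last byte is least significant, giving 0xEC2E.
0xEC2E = 60462.

60462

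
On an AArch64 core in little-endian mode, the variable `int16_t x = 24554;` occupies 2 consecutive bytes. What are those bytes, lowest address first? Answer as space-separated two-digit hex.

24554 in hexadecimal, padded to 16 bits, is 0x5FEA.
Split into bytes (most-significant first): 5F EA.
Little-endian stores the least-significant byte at the lowest address.
So at ascending addresses the bytes are EA 5F.

EA 5F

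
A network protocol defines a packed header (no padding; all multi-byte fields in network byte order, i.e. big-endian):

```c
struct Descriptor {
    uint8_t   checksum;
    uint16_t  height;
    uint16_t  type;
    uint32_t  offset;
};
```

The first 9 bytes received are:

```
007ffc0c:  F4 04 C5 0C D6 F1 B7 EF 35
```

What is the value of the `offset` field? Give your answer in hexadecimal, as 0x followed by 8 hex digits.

0xF1B7EF35

`offset` follows `checksum` (1 B), `height` (2 B), `type` (2 B), so it starts at offset 1 + 2 + 2 = 5 and occupies 4 bytes.
Bytes at offsets 5..8: F1 B7 EF 35.
Big-endian: lowest address holds the most-significant byte.
The bytes are already most-significant first: 0xF1B7EF35.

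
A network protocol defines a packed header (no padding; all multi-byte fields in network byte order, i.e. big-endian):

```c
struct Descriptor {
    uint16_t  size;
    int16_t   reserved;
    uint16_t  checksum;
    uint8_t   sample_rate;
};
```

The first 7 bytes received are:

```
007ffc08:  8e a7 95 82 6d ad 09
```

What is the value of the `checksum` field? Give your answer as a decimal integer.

`checksum` follows `size` (2 B), `reserved` (2 B), so it starts at offset 2 + 2 = 4 and occupies 2 bytes.
Bytes at offsets 4..5: 6D AD.
Big-endian stores the most-significant byte at the lowest address.
The bytes are already most-significant first: 0x6DAD.
0x6DAD = 28077.

28077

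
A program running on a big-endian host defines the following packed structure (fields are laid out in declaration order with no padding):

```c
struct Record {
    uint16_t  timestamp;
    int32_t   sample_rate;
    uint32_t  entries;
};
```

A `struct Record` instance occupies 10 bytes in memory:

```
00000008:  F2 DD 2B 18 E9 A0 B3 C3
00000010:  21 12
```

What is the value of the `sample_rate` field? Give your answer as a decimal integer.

`sample_rate` follows `timestamp` (2 bytes), so it starts at byte offset 2 and occupies 4 bytes.
Bytes at offsets 2..5: 2B 18 E9 A0.
Big-endian stores the most-significant byte at the lowest address.
The bytes are already most-significant first: 0x2B18E9A0.
0x2B18E9A0 = 723052960.

723052960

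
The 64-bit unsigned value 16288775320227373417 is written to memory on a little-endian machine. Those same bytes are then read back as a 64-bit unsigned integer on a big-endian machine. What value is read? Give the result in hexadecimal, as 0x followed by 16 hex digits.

0x69614D24DA5A0DE2

16288775320227373417 in 64-bit hexadecimal is 0xE20D5ADA244D6169.
Stored little-endian, the bytes at ascending addresses are 69 61 4D 24 DA 5A 0D E2.
Read back as big-endian, the last byte is least significant, giving 0x69614D24DA5A0DE2.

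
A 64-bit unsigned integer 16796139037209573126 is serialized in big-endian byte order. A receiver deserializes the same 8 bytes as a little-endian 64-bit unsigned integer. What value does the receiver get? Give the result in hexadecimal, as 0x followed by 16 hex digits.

16796139037209573126 in 64-bit hexadecimal is 0xE917DF76EEF2B706.
Stored big-endian, the bytes at ascending addresses are E9 17 DF 76 EE F2 B7 06.
Read back as little-endian, the first byte is least significant, giving 0x06B7F2EE76DF17E9.

0x06B7F2EE76DF17E9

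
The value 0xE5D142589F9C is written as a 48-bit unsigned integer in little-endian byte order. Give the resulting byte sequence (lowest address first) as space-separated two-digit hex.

Split into bytes (most-significant first): E5 D1 42 58 9F 9C.
Little-endian stores the least-significant byte at the lowest address.
So at ascending addresses the bytes are 9C 9F 58 42 D1 E5.

9C 9F 58 42 D1 E5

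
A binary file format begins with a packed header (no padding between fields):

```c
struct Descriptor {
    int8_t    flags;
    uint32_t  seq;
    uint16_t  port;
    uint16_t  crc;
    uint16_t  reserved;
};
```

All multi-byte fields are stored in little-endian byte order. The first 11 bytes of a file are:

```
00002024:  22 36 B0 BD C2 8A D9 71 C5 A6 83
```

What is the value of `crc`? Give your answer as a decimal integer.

50545

`crc` follows `flags` (1 B), `seq` (4 B), `port` (2 B), so it starts at offset 1 + 4 + 2 = 7 and occupies 2 bytes.
Bytes at offsets 7..8: 71 C5.
Little-endian stores the least-significant byte at the lowest address.
Reassemble most-significant byte first: C5 71 → 0xC571.
0xC571 = 50545.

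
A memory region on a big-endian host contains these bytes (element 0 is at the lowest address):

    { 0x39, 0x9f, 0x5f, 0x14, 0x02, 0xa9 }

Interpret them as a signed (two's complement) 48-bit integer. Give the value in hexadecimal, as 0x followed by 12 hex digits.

Big-endian: lowest address holds the most-significant byte.
The bytes are already most-significant first: 0x399F5F1402A9.

0x399F5F1402A9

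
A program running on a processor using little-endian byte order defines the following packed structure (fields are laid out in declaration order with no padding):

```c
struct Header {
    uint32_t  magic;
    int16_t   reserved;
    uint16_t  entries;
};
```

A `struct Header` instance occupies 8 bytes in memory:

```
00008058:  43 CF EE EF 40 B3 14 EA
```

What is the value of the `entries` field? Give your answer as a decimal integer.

`entries` follows `magic` (4 B), `reserved` (2 B), so it starts at offset 4 + 2 = 6 and occupies 2 bytes.
Bytes at offsets 6..7: 14 EA.
Little-endian: lowest address holds the least-significant byte.
Reassemble most-significant byte first: EA 14 → 0xEA14.
0xEA14 = 59924.

59924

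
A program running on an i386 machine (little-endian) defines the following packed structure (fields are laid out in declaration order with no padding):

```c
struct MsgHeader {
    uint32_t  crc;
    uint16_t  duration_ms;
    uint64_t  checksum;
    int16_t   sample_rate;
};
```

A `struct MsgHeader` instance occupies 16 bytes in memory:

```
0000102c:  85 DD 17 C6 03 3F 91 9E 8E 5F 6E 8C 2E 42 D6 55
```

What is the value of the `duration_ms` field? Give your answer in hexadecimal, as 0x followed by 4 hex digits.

0x3F03

`duration_ms` follows `crc` (4 bytes), so it starts at byte offset 4 and occupies 2 bytes.
Bytes at offsets 4..5: 03 3F.
Little-endian stores the least-significant byte at the lowest address.
Reassemble most-significant byte first: 3F 03 → 0x3F03.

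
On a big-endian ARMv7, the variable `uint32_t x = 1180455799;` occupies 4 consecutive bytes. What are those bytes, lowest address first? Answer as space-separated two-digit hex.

1180455799 in hexadecimal, padded to 32 bits, is 0x465C5377.
Split into bytes (most-significant first): 46 5C 53 77.
In big-endian order the high byte comes first in memory.
So the memory order matches the most-significant-first order: 46 5C 53 77.

46 5C 53 77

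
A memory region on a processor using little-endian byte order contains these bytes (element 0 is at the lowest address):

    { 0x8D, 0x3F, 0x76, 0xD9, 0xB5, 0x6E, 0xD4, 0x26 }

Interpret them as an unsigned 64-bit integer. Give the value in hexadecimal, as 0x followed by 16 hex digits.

Little-endian: lowest address holds the least-significant byte.
Reassemble most-significant byte first: 26 D4 6E B5 D9 76 3F 8D → 0x26D46EB5D9763F8D.

0x26D46EB5D9763F8D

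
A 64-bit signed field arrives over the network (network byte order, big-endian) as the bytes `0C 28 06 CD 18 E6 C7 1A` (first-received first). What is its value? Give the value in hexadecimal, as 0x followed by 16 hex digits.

In big-endian order the high byte comes first in memory.
The bytes are already most-significant first: 0x0C2806CD18E6C71A.

0x0C2806CD18E6C71A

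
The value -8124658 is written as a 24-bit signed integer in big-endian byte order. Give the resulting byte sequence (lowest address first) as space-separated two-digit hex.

Two's complement of -8124658 in 24 bits: 8124658 = 0x7BF8F2; invert → 0x84070D; add 1 → 0x84070E.
Split into bytes (most-significant first): 84 07 0E.
Big-endian stores the most-significant byte at the lowest address.
So the memory order matches the most-significant-first order: 84 07 0E.

84 07 0E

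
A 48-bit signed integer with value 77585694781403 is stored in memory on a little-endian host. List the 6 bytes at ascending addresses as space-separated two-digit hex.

DB EF C6 53 90 46

77585694781403 in hexadecimal, padded to 48 bits, is 0x469053C6EFDB.
Split into bytes (most-significant first): 46 90 53 C6 EF DB.
Little-endian stores the least-significant byte at the lowest address.
So at ascending addresses the bytes are DB EF C6 53 90 46.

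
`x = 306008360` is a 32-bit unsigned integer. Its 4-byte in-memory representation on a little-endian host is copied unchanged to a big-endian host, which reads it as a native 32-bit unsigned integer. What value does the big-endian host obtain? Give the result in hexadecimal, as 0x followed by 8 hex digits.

306008360 in 32-bit hexadecimal is 0x123D5128.
Stored little-endian, the bytes at ascending addresses are 28 51 3D 12.
Read back as big-endian, the last byte is least significant, giving 0x28513D12.

0x28513D12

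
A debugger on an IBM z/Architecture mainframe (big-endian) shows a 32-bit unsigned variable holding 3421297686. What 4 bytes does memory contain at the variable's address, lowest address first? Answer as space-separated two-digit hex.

CB EC DC 16

3421297686 in hexadecimal, padded to 32 bits, is 0xCBECDC16.
Split into bytes (most-significant first): CB EC DC 16.
Big-endian stores the most-significant byte at the lowest address.
So the memory order matches the most-significant-first order: CB EC DC 16.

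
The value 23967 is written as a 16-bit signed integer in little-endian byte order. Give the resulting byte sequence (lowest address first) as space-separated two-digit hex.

23967 in hexadecimal, padded to 16 bits, is 0x5D9F.
Split into bytes (most-significant first): 5D 9F.
In little-endian order the low byte comes first in memory.
So at ascending addresses the bytes are 9F 5D.

9F 5D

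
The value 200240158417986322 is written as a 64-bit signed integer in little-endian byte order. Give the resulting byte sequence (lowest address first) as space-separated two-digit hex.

200240158417986322 in hexadecimal, padded to 64 bits, is 0x02C7655CF845A312.
Split into bytes (most-significant first): 02 C7 65 5C F8 45 A3 12.
In little-endian order the low byte comes first in memory.
So at ascending addresses the bytes are 12 A3 45 F8 5C 65 C7 02.

12 A3 45 F8 5C 65 C7 02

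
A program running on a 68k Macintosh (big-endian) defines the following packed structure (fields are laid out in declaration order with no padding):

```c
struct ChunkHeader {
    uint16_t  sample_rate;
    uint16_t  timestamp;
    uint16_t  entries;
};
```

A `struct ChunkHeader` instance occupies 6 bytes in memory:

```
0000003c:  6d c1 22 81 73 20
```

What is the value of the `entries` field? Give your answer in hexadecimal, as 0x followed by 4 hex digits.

0x7320

`entries` follows `sample_rate` (2 B), `timestamp` (2 B), so it starts at offset 2 + 2 = 4 and occupies 2 bytes.
Bytes at offsets 4..5: 73 20.
In big-endian order the high byte comes first in memory.
The bytes are already most-significant first: 0x7320.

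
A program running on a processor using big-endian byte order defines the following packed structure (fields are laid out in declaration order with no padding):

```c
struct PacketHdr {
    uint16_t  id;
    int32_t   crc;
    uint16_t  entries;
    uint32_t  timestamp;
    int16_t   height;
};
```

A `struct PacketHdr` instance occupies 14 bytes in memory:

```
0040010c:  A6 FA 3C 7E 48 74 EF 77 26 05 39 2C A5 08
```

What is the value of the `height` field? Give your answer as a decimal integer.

`height` follows `id` (2 B), `crc` (4 B), `entries` (2 B), `timestamp` (4 B), so it starts at offset 2 + 4 + 2 + 4 = 12 and occupies 2 bytes.
Bytes at offsets 12..13: A5 08.
Big-endian stores the most-significant byte at the lowest address.
The bytes are already most-significant first: 0xA508.
Top bit is set, so as a signed 16-bit value this is 0xA508 − 2^16 = -23288.

-23288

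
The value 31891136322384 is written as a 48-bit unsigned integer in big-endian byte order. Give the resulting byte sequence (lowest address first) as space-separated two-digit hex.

31891136322384 in hexadecimal, padded to 48 bits, is 0x1D013BDA1B50.
Split into bytes (most-significant first): 1D 01 3B DA 1B 50.
In big-endian order the high byte comes first in memory.
So the memory order matches the most-significant-first order: 1D 01 3B DA 1B 50.

1D 01 3B DA 1B 50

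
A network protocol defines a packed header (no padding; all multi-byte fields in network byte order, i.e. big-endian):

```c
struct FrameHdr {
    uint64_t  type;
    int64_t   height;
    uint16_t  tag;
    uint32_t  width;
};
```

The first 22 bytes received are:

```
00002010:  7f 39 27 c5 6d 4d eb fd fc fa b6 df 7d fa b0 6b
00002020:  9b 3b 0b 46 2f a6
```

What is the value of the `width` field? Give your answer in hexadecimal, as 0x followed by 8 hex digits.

0x0B462FA6

`width` follows `type` (8 B), `height` (8 B), `tag` (2 B), so it starts at offset 8 + 8 + 2 = 18 and occupies 4 bytes.
Bytes at offsets 18..21: 0B 46 2F A6.
Big-endian: lowest address holds the most-significant byte.
The bytes are already most-significant first: 0x0B462FA6.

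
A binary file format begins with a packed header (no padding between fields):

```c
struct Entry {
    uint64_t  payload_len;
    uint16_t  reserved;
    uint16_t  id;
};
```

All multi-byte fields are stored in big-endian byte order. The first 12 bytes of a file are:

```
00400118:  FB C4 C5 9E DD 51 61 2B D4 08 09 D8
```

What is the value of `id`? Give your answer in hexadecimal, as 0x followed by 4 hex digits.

0x09D8

`id` follows `payload_len` (8 B), `reserved` (2 B), so it starts at offset 8 + 2 = 10 and occupies 2 bytes.
Bytes at offsets 10..11: 09 D8.
Big-endian: lowest address holds the most-significant byte.
The bytes are already most-significant first: 0x09D8.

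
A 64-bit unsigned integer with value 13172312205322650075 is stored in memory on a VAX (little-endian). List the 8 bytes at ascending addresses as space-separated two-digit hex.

13172312205322650075 in hexadecimal, padded to 64 bits, is 0xB6CD74292CCC81DB.
Split into bytes (most-significant first): B6 CD 74 29 2C CC 81 DB.
Little-endian stores the least-significant byte at the lowest address.
So at ascending addresses the bytes are DB 81 CC 2C 29 74 CD B6.

DB 81 CC 2C 29 74 CD B6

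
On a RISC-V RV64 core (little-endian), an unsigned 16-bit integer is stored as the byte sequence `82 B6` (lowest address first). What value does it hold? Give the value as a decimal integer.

Little-endian: lowest address holds the least-significant byte.
Reassemble most-significant byte first: B6 82 → 0xB682.
0xB682 = 46722.

46722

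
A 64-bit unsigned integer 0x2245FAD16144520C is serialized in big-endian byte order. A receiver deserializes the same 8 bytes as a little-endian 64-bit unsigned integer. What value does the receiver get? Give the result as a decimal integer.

Stored big-endian, the bytes at ascending addresses are 22 45 FA D1 61 44 52 0C.
Read back as little-endian, the first byte is least significant, giving 0x0C524461D1FA4522.
0x0C524461D1FA4522 = 887847263470765346.

887847263470765346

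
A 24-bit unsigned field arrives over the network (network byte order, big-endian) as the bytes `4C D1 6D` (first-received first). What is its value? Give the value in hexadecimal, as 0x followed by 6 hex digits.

0x4CD16D

Big-endian: lowest address holds the most-significant byte.
The bytes are already most-significant first: 0x4CD16D.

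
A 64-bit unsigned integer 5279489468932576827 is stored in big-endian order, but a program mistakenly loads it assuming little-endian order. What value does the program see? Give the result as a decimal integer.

4275644717888390217

5279489468932576827 in 64-bit hexadecimal is 0x494483B33724563B.
Stored big-endian, the bytes at ascending addresses are 49 44 83 B3 37 24 56 3B.
Read back as little-endian, the first byte is least significant, giving 0x3B562437B3834449.
0x3B562437B3834449 = 4275644717888390217.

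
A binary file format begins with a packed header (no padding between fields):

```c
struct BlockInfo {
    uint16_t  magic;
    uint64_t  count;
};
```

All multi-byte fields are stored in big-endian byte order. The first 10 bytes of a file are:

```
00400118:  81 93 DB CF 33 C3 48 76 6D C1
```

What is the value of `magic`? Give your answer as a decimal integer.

`magic` is the first field, at byte offset 0, occupying 2 bytes.
Bytes at offsets 0..1: 81 93.
In big-endian order the high byte comes first in memory.
The bytes are already most-significant first: 0x8193.
0x8193 = 33171.

33171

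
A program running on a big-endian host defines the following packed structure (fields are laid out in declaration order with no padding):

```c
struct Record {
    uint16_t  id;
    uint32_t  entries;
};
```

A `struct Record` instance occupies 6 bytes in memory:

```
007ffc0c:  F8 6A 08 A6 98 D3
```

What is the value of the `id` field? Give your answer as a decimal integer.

`id` is the first field, at byte offset 0, occupying 2 bytes.
Bytes at offsets 0..1: F8 6A.
Big-endian: lowest address holds the most-significant byte.
The bytes are already most-significant first: 0xF86A.
0xF86A = 63594.

63594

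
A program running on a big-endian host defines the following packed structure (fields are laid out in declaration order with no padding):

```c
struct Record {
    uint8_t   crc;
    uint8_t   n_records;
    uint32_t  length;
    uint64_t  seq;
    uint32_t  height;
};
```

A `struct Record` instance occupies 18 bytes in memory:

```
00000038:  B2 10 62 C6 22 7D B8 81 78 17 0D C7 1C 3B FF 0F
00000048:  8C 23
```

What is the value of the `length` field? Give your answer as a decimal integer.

1657152125

`length` follows `crc` (1 B), `n_records` (1 B), so it starts at offset 1 + 1 = 2 and occupies 4 bytes.
Bytes at offsets 2..5: 62 C6 22 7D.
Big-endian: lowest address holds the most-significant byte.
The bytes are already most-significant first: 0x62C6227D.
0x62C6227D = 1657152125.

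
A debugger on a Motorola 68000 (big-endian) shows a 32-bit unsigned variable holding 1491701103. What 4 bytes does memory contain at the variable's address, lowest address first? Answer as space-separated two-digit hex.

1491701103 in hexadecimal, padded to 32 bits, is 0x58E98D6F.
Split into bytes (most-significant first): 58 E9 8D 6F.
Big-endian stores the most-significant byte at the lowest address.
So the memory order matches the most-significant-first order: 58 E9 8D 6F.

58 E9 8D 6F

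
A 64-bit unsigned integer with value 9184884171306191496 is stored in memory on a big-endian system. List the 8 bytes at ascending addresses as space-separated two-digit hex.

7F 77 43 7D 7D D0 4A 88

9184884171306191496 in hexadecimal, padded to 64 bits, is 0x7F77437D7DD04A88.
Split into bytes (most-significant first): 7F 77 43 7D 7D D0 4A 88.
Big-endian: lowest address holds the most-significant byte.
So the memory order matches the most-significant-first order: 7F 77 43 7D 7D D0 4A 88.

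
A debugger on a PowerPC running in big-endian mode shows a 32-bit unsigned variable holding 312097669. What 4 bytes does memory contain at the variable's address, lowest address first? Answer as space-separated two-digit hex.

312097669 in hexadecimal, padded to 32 bits, is 0x129A3B85.
Split into bytes (most-significant first): 12 9A 3B 85.
In big-endian order the high byte comes first in memory.
So the memory order matches the most-significant-first order: 12 9A 3B 85.

12 9A 3B 85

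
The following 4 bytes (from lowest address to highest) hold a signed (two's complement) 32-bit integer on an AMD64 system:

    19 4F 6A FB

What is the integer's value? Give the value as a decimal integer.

-76919015

Little-endian: lowest address holds the least-significant byte.
Reassemble most-significant byte first: FB 6A 4F 19 → 0xFB6A4F19.
Top bit is set, so as a signed 32-bit value this is 0xFB6A4F19 − 2^32 = -76919015.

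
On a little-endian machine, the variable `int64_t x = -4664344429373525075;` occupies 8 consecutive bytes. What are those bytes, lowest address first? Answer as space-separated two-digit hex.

Two's complement of -4664344429373525075 in 64 bits: 4664344429373525075 = 0x40BB148BB6E18C53; invert → 0xBF44EB74491E73AC; add 1 → 0xBF44EB74491E73AD.
Split into bytes (most-significant first): BF 44 EB 74 49 1E 73 AD.
Little-endian stores the least-significant byte at the lowest address.
So at ascending addresses the bytes are AD 73 1E 49 74 EB 44 BF.

AD 73 1E 49 74 EB 44 BF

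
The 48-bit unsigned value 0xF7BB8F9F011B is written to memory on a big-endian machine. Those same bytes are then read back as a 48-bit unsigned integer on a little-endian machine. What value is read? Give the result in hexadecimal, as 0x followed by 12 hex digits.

Stored big-endian, the bytes at ascending addresses are F7 BB 8F 9F 01 1B.
Read back as little-endian, the first byte is least significant, giving 0x1B019F8FBBF7.

0x1B019F8FBBF7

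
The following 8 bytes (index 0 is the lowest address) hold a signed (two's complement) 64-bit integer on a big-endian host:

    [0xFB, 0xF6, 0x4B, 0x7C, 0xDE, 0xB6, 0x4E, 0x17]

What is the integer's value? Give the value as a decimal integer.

In big-endian order the high byte comes first in memory.
The bytes are already most-significant first: 0xFBF64B7CDEB64E17.
Top bit is set, so as a signed 64-bit value this is 0xFBF64B7CDEB64E17 − 2^64 = -290962126234300905.

-290962126234300905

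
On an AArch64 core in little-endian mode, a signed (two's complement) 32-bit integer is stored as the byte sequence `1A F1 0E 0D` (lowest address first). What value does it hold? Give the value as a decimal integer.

219083034

Little-endian: lowest address holds the least-significant byte.
Reassemble most-significant byte first: 0D 0E F1 1A → 0x0D0EF11A.
0x0D0EF11A = 219083034.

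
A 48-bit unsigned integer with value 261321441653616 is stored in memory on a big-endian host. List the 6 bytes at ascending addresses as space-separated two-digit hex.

ED AB A3 B3 B3 70

261321441653616 in hexadecimal, padded to 48 bits, is 0xEDABA3B3B370.
Split into bytes (most-significant first): ED AB A3 B3 B3 70.
Big-endian: lowest address holds the most-significant byte.
So the memory order matches the most-significant-first order: ED AB A3 B3 B3 70.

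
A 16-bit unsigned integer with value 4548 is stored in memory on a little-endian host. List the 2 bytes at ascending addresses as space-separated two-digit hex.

4548 in hexadecimal, padded to 16 bits, is 0x11C4.
Split into bytes (most-significant first): 11 C4.
In little-endian order the low byte comes first in memory.
So at ascending addresses the bytes are C4 11.

C4 11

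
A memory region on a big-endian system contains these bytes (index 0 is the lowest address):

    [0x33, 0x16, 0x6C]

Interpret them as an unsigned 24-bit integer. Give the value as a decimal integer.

3348076

In big-endian order the high byte comes first in memory.
The bytes are already most-significant first: 0x33166C.
0x33166C = 3348076.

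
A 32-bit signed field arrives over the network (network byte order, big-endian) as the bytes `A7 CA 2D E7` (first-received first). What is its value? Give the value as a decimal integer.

Big-endian: lowest address holds the most-significant byte.
The bytes are already most-significant first: 0xA7CA2DE7.
Top bit is set, so as a signed 32-bit value this is 0xA7CA2DE7 − 2^32 = -1479922201.

-1479922201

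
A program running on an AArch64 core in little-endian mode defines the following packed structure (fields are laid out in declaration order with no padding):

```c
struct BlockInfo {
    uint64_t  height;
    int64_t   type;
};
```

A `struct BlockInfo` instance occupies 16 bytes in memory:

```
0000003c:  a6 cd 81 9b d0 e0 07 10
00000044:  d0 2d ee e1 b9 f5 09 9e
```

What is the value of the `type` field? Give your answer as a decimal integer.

-7058840762218304048

`type` follows `height` (8 bytes), so it starts at byte offset 8 and occupies 8 bytes.
Bytes at offsets 8..15: D0 2D EE E1 B9 F5 09 9E.
In little-endian order the low byte comes first in memory.
Reassemble most-significant byte first: 9E 09 F5 B9 E1 EE 2D D0 → 0x9E09F5B9E1EE2DD0.
Top bit is set, so as a signed 64-bit value this is 0x9E09F5B9E1EE2DD0 − 2^64 = -7058840762218304048.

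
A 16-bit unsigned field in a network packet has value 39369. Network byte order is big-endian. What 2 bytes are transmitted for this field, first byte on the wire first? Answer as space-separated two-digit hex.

39369 in hexadecimal, padded to 16 bits, is 0x99C9.
Split into bytes (most-significant first): 99 C9.
Big-endian: lowest address holds the most-significant byte.
So the memory order matches the most-significant-first order: 99 C9.

99 C9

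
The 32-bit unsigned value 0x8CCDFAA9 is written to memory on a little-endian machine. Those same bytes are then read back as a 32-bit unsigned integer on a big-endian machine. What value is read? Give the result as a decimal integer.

2851786124

Stored little-endian, the bytes at ascending addresses are A9 FA CD 8C.
Read back as big-endian, the last byte is least significant, giving 0xA9FACD8C.
0xA9FACD8C = 2851786124.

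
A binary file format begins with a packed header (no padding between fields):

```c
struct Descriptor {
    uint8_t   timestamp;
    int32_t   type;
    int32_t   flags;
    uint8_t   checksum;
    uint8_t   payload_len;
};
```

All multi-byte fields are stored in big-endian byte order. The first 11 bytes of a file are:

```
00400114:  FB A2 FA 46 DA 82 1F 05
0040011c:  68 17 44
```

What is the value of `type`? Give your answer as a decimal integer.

-1560656166

`type` follows `timestamp` (1 byte), so it starts at byte offset 1 and occupies 4 bytes.
Bytes at offsets 1..4: A2 FA 46 DA.
Big-endian: lowest address holds the most-significant byte.
The bytes are already most-significant first: 0xA2FA46DA.
Top bit is set, so as a signed 32-bit value this is 0xA2FA46DA − 2^32 = -1560656166.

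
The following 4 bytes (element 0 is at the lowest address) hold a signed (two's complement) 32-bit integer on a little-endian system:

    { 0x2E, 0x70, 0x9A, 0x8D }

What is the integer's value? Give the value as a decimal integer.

-1919258578

Little-endian: lowest address holds the least-significant byte.
Reassemble most-significant byte first: 8D 9A 70 2E → 0x8D9A702E.
Top bit is set, so as a signed 32-bit value this is 0x8D9A702E − 2^32 = -1919258578.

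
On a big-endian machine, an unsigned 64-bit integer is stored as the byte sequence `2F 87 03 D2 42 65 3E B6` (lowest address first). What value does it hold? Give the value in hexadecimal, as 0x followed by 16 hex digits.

In big-endian order the high byte comes first in memory.
The bytes are already most-significant first: 0x2F8703D242653EB6.

0x2F8703D242653EB6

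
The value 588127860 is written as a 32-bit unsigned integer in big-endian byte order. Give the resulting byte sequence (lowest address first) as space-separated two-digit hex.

588127860 in hexadecimal, padded to 32 bits, is 0x230E1E74.
Split into bytes (most-significant first): 23 0E 1E 74.
Big-endian: lowest address holds the most-significant byte.
So the memory order matches the most-significant-first order: 23 0E 1E 74.

23 0E 1E 74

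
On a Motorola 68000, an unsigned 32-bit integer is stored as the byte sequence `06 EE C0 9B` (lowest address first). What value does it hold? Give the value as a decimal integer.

116310171

Big-endian: lowest address holds the most-significant byte.
The bytes are already most-significant first: 0x06EEC09B.
0x06EEC09B = 116310171.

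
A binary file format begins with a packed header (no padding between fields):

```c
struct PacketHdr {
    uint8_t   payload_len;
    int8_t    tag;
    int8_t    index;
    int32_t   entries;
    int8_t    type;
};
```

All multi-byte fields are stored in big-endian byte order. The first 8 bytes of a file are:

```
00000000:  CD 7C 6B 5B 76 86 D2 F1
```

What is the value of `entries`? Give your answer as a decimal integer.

1534494418

`entries` follows `payload_len` (1 B), `tag` (1 B), `index` (1 B), so it starts at offset 1 + 1 + 1 = 3 and occupies 4 bytes.
Bytes at offsets 3..6: 5B 76 86 D2.
Big-endian: lowest address holds the most-significant byte.
The bytes are already most-significant first: 0x5B7686D2.
0x5B7686D2 = 1534494418.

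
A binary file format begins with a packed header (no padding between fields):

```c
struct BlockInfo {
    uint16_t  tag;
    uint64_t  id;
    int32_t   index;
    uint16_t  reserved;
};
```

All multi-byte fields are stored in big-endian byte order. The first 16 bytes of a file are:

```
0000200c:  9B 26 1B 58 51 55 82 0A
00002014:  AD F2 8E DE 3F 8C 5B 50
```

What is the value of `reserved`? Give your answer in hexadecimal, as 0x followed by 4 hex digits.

`reserved` follows `tag` (2 B), `id` (8 B), `index` (4 B), so it starts at offset 2 + 8 + 4 = 14 and occupies 2 bytes.
Bytes at offsets 14..15: 5B 50.
Big-endian: lowest address holds the most-significant byte.
The bytes are already most-significant first: 0x5B50.

0x5B50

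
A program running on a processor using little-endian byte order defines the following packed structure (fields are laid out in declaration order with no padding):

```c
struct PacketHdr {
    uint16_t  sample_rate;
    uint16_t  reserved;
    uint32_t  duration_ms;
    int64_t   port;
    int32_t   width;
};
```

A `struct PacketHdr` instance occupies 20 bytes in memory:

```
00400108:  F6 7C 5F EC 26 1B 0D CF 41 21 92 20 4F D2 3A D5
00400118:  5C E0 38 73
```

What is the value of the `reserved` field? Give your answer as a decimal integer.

60511

`reserved` follows `sample_rate` (2 bytes), so it starts at byte offset 2 and occupies 2 bytes.
Bytes at offsets 2..3: 5F EC.
In little-endian order the low byte comes first in memory.
Reassemble most-significant byte first: EC 5F → 0xEC5F.
0xEC5F = 60511.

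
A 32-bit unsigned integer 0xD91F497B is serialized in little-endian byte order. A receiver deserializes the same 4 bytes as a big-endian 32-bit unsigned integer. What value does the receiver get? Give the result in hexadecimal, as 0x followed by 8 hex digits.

Stored little-endian, the bytes at ascending addresses are 7B 49 1F D9.
Read back as big-endian, the last byte is least significant, giving 0x7B491FD9.

0x7B491FD9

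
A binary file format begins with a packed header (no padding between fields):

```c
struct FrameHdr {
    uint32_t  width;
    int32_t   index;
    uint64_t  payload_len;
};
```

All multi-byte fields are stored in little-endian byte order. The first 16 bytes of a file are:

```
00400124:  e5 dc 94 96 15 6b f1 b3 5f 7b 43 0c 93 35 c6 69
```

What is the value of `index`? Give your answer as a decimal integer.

-1276024043

`index` follows `width` (4 bytes), so it starts at byte offset 4 and occupies 4 bytes.
Bytes at offsets 4..7: 15 6B F1 B3.
In little-endian order the low byte comes first in memory.
Reassemble most-significant byte first: B3 F1 6B 15 → 0xB3F16B15.
Top bit is set, so as a signed 32-bit value this is 0xB3F16B15 − 2^32 = -1276024043.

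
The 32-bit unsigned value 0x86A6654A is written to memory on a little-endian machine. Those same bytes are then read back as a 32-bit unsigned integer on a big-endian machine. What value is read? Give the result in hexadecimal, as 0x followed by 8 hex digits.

0x4A65A686

Stored little-endian, the bytes at ascending addresses are 4A 65 A6 86.
Read back as big-endian, the last byte is least significant, giving 0x4A65A686.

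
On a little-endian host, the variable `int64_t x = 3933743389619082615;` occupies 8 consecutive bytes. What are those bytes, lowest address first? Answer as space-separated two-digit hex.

3933743389619082615 in hexadecimal, padded to 64 bits, is 0x369776C55FC95577.
Split into bytes (most-significant first): 36 97 76 C5 5F C9 55 77.
Little-endian stores the least-significant byte at the lowest address.
So at ascending addresses the bytes are 77 55 C9 5F C5 76 97 36.

77 55 C9 5F C5 76 97 36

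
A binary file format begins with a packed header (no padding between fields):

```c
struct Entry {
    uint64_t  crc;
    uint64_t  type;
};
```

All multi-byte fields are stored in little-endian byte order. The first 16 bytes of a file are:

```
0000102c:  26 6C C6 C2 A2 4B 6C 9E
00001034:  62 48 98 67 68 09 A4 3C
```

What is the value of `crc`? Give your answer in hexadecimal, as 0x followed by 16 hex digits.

`crc` is the first field, at byte offset 0, occupying 8 bytes.
Bytes at offsets 0..7: 26 6C C6 C2 A2 4B 6C 9E.
In little-endian order the low byte comes first in memory.
Reassemble most-significant byte first: 9E 6C 4B A2 C2 C6 6C 26 → 0x9E6C4BA2C2C66C26.

0x9E6C4BA2C2C66C26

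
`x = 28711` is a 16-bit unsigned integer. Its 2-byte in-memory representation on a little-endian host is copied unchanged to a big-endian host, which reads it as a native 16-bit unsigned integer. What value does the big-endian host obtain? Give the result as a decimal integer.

10096

28711 in 16-bit hexadecimal is 0x7027.
Stored little-endian, the bytes at ascending addresses are 27 70.
Read back as big-endian, the last byte is least significant, giving 0x2770.
0x2770 = 10096.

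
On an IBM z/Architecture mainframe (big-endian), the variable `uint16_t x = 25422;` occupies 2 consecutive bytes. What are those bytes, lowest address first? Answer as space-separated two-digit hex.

25422 in hexadecimal, padded to 16 bits, is 0x634E.
Split into bytes (most-significant first): 63 4E.
In big-endian order the high byte comes first in memory.
So the memory order matches the most-significant-first order: 63 4E.

63 4E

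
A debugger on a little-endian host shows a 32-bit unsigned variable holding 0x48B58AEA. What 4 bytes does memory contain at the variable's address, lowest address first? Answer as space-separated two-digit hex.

Split into bytes (most-significant first): 48 B5 8A EA.
In little-endian order the low byte comes first in memory.
So at ascending addresses the bytes are EA 8A B5 48.

EA 8A B5 48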